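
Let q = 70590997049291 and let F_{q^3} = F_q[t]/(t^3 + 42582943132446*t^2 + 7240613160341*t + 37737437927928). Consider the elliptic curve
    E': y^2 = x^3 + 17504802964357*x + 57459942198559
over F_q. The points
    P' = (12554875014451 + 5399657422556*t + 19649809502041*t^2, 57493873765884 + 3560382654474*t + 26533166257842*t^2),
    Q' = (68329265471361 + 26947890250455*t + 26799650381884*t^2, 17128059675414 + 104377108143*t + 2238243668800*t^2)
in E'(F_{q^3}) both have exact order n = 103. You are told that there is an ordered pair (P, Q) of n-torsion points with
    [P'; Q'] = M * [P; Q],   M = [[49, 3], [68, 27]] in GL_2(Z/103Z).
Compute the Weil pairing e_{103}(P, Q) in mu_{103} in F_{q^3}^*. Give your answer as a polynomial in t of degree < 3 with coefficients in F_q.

59868393769319 + 6883814088049*t + 45649799995937*t^2

The 103-Weil pairing on E[103] over F_{70590997049291} is alternating-bilinear: e_{103}(P',Q') = e_{103}(P,Q)^det(M).
Hence e(P,Q) = e(P',Q')^{22} where 22 = 89^{-1} mod 103.
Double-and-add over 1100111: 7-1 doublings, 5-1 additions; each step l_{T,T}/v_{2T} or l_{T,P'}/v at Q'+S for random S.
e_{103}(P',Q') = 5646085776239 + 9549779257365*t + 11274766120997*t^2.
e_{103}(P,Q) = (5646085776239 + 9549779257365*t + 11274766120997*t^2)^{22} = 59868393769319 + 6883814088049*t + 45649799995937*t^2.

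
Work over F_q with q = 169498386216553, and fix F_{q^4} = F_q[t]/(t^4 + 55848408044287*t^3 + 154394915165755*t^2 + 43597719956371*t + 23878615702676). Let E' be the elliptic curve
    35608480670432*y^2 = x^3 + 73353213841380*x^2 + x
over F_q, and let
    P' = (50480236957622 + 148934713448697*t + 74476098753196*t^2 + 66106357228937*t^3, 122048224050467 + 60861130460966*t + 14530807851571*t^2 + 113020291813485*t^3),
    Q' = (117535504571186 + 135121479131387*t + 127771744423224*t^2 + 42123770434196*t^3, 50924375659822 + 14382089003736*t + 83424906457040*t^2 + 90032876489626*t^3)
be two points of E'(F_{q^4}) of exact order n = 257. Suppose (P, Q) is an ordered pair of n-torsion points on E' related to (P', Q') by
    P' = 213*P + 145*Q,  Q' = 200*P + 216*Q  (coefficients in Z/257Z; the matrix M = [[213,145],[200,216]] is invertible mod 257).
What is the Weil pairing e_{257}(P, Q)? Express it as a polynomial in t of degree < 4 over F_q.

e_{257} is bilinear + alternating on E[257], so e_{257}(213*P + 145*Q, 200*P + 216*Q) = e_{257}(P,Q)^(213*216-145*200).
det M = 213*216 - 145*200 = 17008 = 46 (mod 257); 46^{-1} = 95 (mod 257).
Set x_W=2916623207733*u+67879372974818, y_W=2916623207733*v; then E': y_W^2=x_W^3+50507435952352*x_W+24816355328487.
Run Miller on y^2=x^3+50507435952352*x+24816355328487 over F_{169498386216553}: ladder 100000001 (9 bits); e = f_P(D_Q)/f_Q(D_P).
Result: e(P',Q') = 67639097826424 + 113670027048989*t + 4176992843293*t^2 + 131540626692862*t^3.
Finally e_{257}(P,Q) = 108077793725812 + 140797339667424*t + 92919518482447*t^2 + 3455304318079*t^3.

108077793725812 + 140797339667424*t + 92919518482447*t^2 + 3455304318079*t^3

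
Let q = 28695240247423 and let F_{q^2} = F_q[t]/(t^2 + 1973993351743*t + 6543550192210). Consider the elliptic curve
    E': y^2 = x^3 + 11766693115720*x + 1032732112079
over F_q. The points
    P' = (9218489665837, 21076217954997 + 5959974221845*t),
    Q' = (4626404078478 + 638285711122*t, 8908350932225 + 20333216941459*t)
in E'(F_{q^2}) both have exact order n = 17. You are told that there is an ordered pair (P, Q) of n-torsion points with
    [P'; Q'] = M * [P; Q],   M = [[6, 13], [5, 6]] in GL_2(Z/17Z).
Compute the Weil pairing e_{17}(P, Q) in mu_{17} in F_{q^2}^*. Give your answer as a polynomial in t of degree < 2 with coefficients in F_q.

4742875645850 + 21936751917580*t

Under M = [[6,13],[5,6]] in GL_2(Z/17), e_{17}(P',Q') = e_{17}(P,Q)^(6*6-13*5 mod 17).
So e_{17}(P,Q) = e_{17}(P',Q')^{7}, since 5*7 = 1 mod 17.
n = 17 = (10001)_2 (5 bits, wt 2); accumulate f_{17,P'}(Q'+S)/f_{17,P'}(S) along the 4-step ladder.
The quotient is 16868850142896 + 17890192718727*t.
(16868850142896 + 17890192718727*t)^{7} mod (28695240247423,f) = 4742875645850 + 21936751917580*t.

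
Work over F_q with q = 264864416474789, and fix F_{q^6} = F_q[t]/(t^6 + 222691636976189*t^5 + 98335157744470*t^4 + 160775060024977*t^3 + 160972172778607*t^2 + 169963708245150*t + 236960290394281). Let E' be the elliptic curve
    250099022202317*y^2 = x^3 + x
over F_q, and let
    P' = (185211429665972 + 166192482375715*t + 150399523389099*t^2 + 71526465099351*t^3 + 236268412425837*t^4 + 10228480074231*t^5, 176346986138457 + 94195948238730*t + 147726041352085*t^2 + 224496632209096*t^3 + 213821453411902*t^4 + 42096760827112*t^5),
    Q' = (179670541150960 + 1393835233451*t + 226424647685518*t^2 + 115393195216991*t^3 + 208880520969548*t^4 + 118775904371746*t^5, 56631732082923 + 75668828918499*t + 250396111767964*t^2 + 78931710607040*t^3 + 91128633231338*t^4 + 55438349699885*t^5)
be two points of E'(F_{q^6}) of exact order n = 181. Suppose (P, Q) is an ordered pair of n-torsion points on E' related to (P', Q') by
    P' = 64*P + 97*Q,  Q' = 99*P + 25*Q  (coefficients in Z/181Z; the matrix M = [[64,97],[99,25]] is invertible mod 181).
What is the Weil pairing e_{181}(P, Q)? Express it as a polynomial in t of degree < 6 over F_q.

Alternating bilinearity on E[181] (values in mu_{181} in F_{264864416474789^6}) gives e(P',Q') = e(P,Q)^det(M).
64*25 - 97*99 = -8003; reduced mod 181: det = 142, inverse 116.
Set x_W=96879088316544*u, y_W=96879088316544*v; then E': y_W^2=x_W^3+194317800247788*x_W.
n = 181 = (10110101)_2 (8 bits, wt 5); accumulate f_{181,P'}(Q'+S)/f_{181,P'}(S) along the 7-step ladder.
So e_{181}(P',Q') = 75212361917289 + 215461328440770*t + 24228563412769*t^2 + 96718475902461*t^3 + 149521947553788*t^4 + 214041009085272*t^5.
e_{181}(P,Q) = (75212361917289 + 215461328440770*t + 24228563412769*t^2 + 96718475902461*t^3 + 149521947553788*t^4 + 214041009085272*t^5)^{116} = 22391146721582 + 66755014898150*t + 51473948960091*t^2 + 219103550204191*t^3 + 127396574412505*t^4 + 213624476637728*t^5.

22391146721582 + 66755014898150*t + 51473948960091*t^2 + 219103550204191*t^3 + 127396574412505*t^4 + 213624476637728*t^5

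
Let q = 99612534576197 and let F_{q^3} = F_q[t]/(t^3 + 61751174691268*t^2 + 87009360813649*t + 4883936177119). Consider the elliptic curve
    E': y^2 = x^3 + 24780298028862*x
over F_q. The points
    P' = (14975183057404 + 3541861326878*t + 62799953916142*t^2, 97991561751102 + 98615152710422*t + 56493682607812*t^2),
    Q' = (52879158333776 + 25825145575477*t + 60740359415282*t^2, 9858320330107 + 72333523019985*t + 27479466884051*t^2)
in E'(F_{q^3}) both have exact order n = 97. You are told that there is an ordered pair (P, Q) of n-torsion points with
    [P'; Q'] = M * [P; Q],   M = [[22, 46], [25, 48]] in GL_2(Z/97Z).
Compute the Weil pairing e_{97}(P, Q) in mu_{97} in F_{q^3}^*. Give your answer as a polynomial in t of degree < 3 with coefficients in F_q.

63617257052755 + 74020162278403*t + 65622892399336*t^2

Since e_{97}(P,P)=e_{97}(Q,Q)=1 and e_{97}(Q,P)=e_{97}(P,Q)^{-1}, expanding e_{97}(22*P + 46*Q,25*P + 48*Q) leaves e(P,Q)^det(M).
22*48 - 46*25 = -94; reduced mod 97: det = 3, inverse 65.
Miller loop for e_{97} over F_{99612534576197^3}: bits of 97 = 1100001; 6 double steps + 2 add steps, l/v at each.
e_{97}(P',Q') = 49843633773485 + 22628597885067*t + 1320219645292*t^2.
Raise to 65: e(P,Q) = 63617257052755 + 74020162278403*t + 65622892399336*t^2 in mu_{97}.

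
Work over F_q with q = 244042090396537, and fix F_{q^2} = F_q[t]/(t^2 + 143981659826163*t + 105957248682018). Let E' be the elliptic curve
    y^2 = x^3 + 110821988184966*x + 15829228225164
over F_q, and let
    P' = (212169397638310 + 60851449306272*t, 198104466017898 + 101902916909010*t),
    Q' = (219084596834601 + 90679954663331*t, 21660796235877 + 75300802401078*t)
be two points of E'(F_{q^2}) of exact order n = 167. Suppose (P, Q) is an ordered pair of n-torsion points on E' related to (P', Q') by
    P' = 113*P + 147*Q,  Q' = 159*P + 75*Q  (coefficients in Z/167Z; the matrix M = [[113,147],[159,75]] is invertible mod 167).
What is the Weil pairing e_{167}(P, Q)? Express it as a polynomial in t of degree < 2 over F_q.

49161517087063 + 204514065893522*t

Alternating bilinearity on E[167] (values in mu_{167} in F_{244042090396537^2}) gives e(P',Q') = e(P,Q)^det(M).
113*75 - 147*159 = -14898; reduced mod 167: det = 132, inverse 62.
Double-and-add over 10100111: 8-1 doublings, 5-1 additions; each step l_{T,T}/v_{2T} or l_{T,P'}/v at Q'+S for random S.
The quotient is 221575894144682 + 112312404253199*t.
e_{167}(P,Q) = (221575894144682 + 112312404253199*t)^{62} = 49161517087063 + 204514065893522*t.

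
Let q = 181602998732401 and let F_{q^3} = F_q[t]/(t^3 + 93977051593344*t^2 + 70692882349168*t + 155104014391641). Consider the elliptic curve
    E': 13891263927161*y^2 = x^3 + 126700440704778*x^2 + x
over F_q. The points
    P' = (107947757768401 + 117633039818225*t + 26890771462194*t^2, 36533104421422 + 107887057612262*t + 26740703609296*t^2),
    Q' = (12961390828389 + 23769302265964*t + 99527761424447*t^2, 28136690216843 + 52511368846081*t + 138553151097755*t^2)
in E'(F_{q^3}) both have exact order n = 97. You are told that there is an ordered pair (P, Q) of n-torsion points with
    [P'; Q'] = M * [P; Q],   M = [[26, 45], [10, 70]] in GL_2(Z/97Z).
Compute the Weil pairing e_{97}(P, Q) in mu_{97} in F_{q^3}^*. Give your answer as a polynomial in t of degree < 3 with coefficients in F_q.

Under M = [[26,45],[10,70]] in GL_2(Z/97), e_{97}(P',Q') = e_{97}(P,Q)^(26*70-45*10 mod 97).
det M = 26*70 - 45*10 = 1370 = 12 (mod 97); 12^{-1} = 89 (mod 97).
Undo Montgomery via alpha=63120318846165, beta=49558841760642: (a',b')=(36325696460231,0) over F_{181602998732401}.
Double-and-add over 1100001: 7-1 doublings, 3-1 additions; each step l_{T,T}/v_{2T} or l_{T,P'}/v at Q'+S for random S.
e_{97}(P',Q') = 118731900416562 + 111930587602126*t + 75672723957458*t^2.
e_{97}(P,Q) = (118731900416562 + 111930587602126*t + 75672723957458*t^2)^{89} = 53219519388742 + 50492470533683*t + 114940489738588*t^2.

53219519388742 + 50492470533683*t + 114940489738588*t^2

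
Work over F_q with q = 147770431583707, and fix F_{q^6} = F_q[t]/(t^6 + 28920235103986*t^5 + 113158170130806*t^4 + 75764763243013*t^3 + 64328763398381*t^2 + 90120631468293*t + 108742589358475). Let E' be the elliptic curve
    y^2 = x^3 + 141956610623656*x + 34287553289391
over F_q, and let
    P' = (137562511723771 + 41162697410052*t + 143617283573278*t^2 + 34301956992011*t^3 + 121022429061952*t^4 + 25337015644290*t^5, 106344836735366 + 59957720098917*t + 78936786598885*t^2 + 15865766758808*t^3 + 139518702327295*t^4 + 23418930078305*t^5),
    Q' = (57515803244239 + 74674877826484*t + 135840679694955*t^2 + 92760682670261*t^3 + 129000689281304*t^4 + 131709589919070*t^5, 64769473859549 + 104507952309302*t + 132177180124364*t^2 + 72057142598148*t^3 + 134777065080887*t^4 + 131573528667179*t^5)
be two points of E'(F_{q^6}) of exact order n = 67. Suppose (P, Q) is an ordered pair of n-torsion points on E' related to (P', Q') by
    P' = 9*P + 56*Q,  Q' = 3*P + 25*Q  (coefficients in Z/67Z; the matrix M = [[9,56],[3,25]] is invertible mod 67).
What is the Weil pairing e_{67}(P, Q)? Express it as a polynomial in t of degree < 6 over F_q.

Under M = [[9,56],[3,25]] in GL_2(Z/67), e_{67}(P',Q') = e_{67}(P,Q)^(9*25-56*3 mod 67).
9*25 - 56*3 = 57; reduced mod 67: det = 57, inverse 20.
Miller loop for e_{67} over F_{147770431583707^6}: bits of 67 = 1000011; 6 double steps + 2 add steps, l/v at each.
So e_{67}(P',Q') = 54540626664047 + 112810476107097*t + 30431886562559*t^2 + 5231520207329*t^3 + 99195461513281*t^4 + 100106287058404*t^5.
Thus e_{67}(P,Q) = 91133611949271 + 75279067876512*t + 97682982623536*t^2 + 3794450970189*t^3 + 111121231386716*t^4 + 70188757654789*t^5.

91133611949271 + 75279067876512*t + 97682982623536*t^2 + 3794450970189*t^3 + 111121231386716*t^4 + 70188757654789*t^5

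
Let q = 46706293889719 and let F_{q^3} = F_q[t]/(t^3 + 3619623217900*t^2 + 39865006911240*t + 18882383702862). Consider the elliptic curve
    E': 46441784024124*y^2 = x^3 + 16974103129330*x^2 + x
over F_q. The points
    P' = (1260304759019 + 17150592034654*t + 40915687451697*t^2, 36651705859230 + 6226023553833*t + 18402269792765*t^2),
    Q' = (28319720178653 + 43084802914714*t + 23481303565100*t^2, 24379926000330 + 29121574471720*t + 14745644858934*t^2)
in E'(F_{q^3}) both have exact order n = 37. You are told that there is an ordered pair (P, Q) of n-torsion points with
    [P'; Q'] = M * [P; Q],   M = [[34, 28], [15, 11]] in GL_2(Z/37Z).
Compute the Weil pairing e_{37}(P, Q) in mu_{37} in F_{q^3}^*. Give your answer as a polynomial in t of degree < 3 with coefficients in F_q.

10397556969775 + 7980008397613*t + 41410364647822*t^2

e_{37}(aP+bQ,cP+dQ) = e_{37}(P,Q)^(ad-bc); with (a,b,c,d)=(34,28,15,11) this gives the det-37 law.
So e_{37}(P,Q) = e_{37}(P',Q')^{4}, since 28*4 = 1 mod 37.
Set x_W=13751267069175*u+18730540751207, y_W=13751267069175*v; then E': y_W^2=x_W^3+23151890544636*x_W+3147088927577.
6-bit Miller (100101) on E'/F_{46706293889719} with a'=23151890544636, b'=3147088927577: accumulate tangent/chord ratios at Q'+S and P'+S'.
Result: e(P',Q') = 43998571057059 + 38925123622242*t + 6233073200146*t^2.
Hence e(P,Q) = 10397556969775 + 7980008397613*t + 41410364647822*t^2 in F_{46706293889719^3}^*.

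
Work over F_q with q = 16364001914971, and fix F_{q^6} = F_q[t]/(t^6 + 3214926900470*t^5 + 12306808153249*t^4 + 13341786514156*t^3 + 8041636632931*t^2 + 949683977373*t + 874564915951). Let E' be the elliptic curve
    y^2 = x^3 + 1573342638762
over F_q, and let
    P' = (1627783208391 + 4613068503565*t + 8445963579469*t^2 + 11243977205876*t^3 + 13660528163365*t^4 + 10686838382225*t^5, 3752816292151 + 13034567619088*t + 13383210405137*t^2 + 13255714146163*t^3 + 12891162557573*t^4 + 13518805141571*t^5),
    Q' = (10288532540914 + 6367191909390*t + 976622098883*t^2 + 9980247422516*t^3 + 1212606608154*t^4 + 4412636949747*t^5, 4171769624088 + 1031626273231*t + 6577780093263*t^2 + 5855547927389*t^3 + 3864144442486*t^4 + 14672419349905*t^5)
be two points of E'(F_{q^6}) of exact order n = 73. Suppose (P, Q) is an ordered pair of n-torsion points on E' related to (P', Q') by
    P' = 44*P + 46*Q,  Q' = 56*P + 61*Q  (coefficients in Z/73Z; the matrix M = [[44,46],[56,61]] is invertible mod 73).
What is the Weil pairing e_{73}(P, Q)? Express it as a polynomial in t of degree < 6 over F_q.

1206532713601 + 12779165787581*t + 13535127652926*t^2 + 5159945686114*t^3 + 4384491537693*t^4 + 7017116625275*t^5

e_{73} is bilinear + alternating on E[73], so e_{73}(44*P + 46*Q, 56*P + 61*Q) = e_{73}(P,Q)^(44*61-46*56).
det M = 44*61 - 46*56 = 108 = 35 (mod 73); 35^{-1} = 48 (mod 73).
Run Miller on y^2=x^3+1573342638762 over F_{16364001914971}: ladder 1001001 (7 bits); e = f_P(D_Q)/f_Q(D_P).
The quotient is 1498535336396 + 13762101158107*t + 5777017035857*t^2 + 10517308021492*t^3 + 7388726816030*t^4 + 2353825462629*t^5.
Raise to 48: e(P,Q) = 1206532713601 + 12779165787581*t + 13535127652926*t^2 + 5159945686114*t^3 + 4384491537693*t^4 + 7017116625275*t^5 in mu_{73}.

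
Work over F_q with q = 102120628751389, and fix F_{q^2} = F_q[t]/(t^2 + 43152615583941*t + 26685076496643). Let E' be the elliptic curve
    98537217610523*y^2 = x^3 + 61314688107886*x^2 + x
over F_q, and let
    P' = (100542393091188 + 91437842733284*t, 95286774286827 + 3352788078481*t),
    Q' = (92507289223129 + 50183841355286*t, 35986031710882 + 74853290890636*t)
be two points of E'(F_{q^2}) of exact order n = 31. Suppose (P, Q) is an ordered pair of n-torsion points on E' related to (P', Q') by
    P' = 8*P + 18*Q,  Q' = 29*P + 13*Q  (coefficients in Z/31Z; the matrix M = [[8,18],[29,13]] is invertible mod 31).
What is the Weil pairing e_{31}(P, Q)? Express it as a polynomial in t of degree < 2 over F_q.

42729775704464 + 27561505055982*t

e_{31}(aP+bQ,cP+dQ) = e_{31}(P,Q)^(ad-bc); with (a,b,c,d)=(8,18,29,13) this gives the det-31 law.
det(M) mod 31 = 16; its inverse in (Z/31)^* is 2 (check: 16*2 mod 31 = 1).
(x,y)|->(39950850962684x+62105032840810,39950850962684y) sends E' to y^2=x^3+37501438365776*x+59316009512423.
Build f_{31,P'} and f_{31,Q'} via the 5-bit ladder of 31=11111_2; evaluate at shifted divisors; quotient in F_{102120628751389^2}.
Miller gives e_{31}(P',Q') = 77738081208627 + 51886052790117*t in F_{102120628751389^2}.
Thus e_{31}(P,Q) = 42729775704464 + 27561505055982*t.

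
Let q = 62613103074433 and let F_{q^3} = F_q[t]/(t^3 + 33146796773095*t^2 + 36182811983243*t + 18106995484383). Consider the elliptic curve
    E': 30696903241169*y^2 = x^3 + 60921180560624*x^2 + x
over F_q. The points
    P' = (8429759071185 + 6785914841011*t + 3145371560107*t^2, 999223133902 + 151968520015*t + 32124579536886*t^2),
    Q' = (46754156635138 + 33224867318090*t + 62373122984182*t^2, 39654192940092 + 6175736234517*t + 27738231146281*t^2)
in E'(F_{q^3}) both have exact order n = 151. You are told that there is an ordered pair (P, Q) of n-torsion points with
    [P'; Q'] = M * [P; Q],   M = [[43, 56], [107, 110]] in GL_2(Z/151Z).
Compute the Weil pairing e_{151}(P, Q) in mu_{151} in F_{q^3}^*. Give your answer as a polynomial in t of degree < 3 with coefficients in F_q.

Alternating bilinearity on E[151] (values in mu_{151} in F_{62613103074433^3}) gives e(P',Q') = e(P,Q)^det(M).
det M = 43*110 - 56*107 = -1262 = 97 (mod 151); 97^{-1} = 137 (mod 151).
(x,y)|->(539013198117x+27329892524010,539013198117y) sends E' to y^2=x^3+38556488350898*x+34299502399419.
8-bit Miller (10010111) on E'/F_{62613103074433} with a'=38556488350898, b'=34299502399419: accumulate tangent/chord ratios at Q'+S and P'+S'.
f_P(D_Q)/f_Q(D_P) = 34704543145260 + 52229319262187*t + 15101068788481*t^2.
Finally e_{151}(P,Q) = 54259072224887 + 21364065251514*t + 23391948548214*t^2.

54259072224887 + 21364065251514*t + 23391948548214*t^2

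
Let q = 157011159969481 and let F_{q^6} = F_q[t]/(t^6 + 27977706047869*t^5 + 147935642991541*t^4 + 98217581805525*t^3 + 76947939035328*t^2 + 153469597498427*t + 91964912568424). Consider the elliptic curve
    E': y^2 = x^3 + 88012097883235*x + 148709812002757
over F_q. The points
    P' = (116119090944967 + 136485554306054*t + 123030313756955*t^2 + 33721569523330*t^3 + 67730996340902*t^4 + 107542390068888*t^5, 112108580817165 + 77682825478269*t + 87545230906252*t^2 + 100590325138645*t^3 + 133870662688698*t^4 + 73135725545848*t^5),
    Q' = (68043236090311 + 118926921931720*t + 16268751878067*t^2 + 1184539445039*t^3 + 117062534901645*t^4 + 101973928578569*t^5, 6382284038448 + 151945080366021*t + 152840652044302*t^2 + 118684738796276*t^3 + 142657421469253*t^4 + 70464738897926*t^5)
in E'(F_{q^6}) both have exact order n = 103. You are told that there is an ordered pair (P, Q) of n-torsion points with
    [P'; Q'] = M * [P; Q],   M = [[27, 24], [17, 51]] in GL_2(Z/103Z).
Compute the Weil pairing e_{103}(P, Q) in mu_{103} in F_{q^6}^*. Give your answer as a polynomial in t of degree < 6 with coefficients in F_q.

e_{103}(aP+bQ,cP+dQ) = e_{103}(P,Q)^(ad-bc); with (a,b,c,d)=(27,24,17,51) this gives the det-103 law.
So e_{103}(P,Q) = e_{103}(P',Q')^{27}, since 42*27 = 1 mod 103.
Double-and-add over 1100111: 7-1 doublings, 5-1 additions; each step l_{T,T}/v_{2T} or l_{T,P'}/v at Q'+S for random S.
e_{103}(P',Q') = 20891687929989 + 132938486230893*t + 97773627635063*t^2 + 90297134021633*t^3 + 37227787275830*t^4 + 11725970328494*t^5.
Finally e_{103}(P,Q) = 138070053539886 + 91426041922318*t + 32579641796673*t^2 + 78139766462537*t^3 + 7434767411379*t^4 + 23150783862008*t^5.

138070053539886 + 91426041922318*t + 32579641796673*t^2 + 78139766462537*t^3 + 7434767411379*t^4 + 23150783862008*t^5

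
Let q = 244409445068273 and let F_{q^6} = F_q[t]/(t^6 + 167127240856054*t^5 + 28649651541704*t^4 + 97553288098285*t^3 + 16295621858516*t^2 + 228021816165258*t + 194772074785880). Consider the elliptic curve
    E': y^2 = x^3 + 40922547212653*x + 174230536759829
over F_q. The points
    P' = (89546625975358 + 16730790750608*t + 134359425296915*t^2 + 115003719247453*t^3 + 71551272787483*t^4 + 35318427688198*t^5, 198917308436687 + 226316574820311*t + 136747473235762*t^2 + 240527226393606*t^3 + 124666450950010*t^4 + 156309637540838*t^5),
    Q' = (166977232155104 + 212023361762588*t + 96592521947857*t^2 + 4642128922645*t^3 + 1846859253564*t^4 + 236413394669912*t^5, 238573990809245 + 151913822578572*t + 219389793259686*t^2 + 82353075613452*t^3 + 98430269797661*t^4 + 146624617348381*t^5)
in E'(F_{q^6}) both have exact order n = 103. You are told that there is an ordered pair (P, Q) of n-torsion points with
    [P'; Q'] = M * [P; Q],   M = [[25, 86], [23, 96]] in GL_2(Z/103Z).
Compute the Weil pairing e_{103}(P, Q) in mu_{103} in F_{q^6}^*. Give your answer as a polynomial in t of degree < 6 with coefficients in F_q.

225657077168330 + 160069620769858*t + 159061067846558*t^2 + 44396698416340*t^3 + 85322626384337*t^4 + 90760231917157*t^5

Under M = [[25,86],[23,96]] in GL_2(Z/103), e_{103}(P',Q') = e_{103}(P,Q)^(25*96-86*23 mod 103).
det(M) mod 103 = 10; its inverse in (Z/103)^* is 31 (check: 10*31 mod 103 = 1).
n = 103 = (1100111)_2 (7 bits, wt 5); accumulate f_{103,P'}(Q'+S)/f_{103,P'}(S) along the 6-step ladder.
Result: e(P',Q') = 77947262816912 + 86798152606991*t + 201557164748649*t^2 + 215259214515362*t^3 + 139697098790514*t^4 + 187353030507457*t^5.
Thus e_{103}(P,Q) = 225657077168330 + 160069620769858*t + 159061067846558*t^2 + 44396698416340*t^3 + 85322626384337*t^4 + 90760231917157*t^5.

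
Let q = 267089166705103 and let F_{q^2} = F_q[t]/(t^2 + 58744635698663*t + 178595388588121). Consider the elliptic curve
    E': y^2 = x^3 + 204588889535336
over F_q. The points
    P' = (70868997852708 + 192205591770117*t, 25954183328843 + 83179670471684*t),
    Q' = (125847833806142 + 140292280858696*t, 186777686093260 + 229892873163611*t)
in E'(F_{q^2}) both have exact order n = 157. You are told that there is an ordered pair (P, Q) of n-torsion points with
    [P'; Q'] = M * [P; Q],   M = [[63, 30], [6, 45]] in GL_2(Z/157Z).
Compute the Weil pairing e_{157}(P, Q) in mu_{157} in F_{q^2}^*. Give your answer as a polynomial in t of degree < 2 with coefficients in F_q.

160415683435796 + 222716289193634*t

The 157-Weil pairing on E[157] over F_{267089166705103} is alternating-bilinear: e_{157}(P',Q') = e_{157}(P,Q)^det(M).
det(M) mod 157 = 143; its inverse in (Z/157)^* is 56 (check: 143*56 mod 157 = 1).
Double-and-add over 10011101: 8-1 doublings, 5-1 additions; each step l_{T,T}/v_{2T} or l_{T,P'}/v at Q'+S for random S.
e_{157}(P',Q') = 179751880666988 + 202421666324652*t.
Finally e_{157}(P,Q) = 160415683435796 + 222716289193634*t.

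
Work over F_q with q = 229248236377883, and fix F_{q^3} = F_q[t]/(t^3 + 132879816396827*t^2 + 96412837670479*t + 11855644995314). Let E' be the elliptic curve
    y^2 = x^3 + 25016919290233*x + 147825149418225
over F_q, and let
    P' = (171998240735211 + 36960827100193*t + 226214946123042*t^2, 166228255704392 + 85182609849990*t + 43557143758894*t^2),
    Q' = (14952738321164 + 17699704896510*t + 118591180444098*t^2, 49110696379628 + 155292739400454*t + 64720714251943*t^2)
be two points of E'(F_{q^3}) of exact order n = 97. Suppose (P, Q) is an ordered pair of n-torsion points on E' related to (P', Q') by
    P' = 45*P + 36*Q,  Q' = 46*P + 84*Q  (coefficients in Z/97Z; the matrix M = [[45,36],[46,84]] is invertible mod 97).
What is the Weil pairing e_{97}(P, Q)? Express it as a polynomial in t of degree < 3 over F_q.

e_{97}(aP+bQ,cP+dQ) = e_{97}(P,Q)^(ad-bc); with (a,b,c,d)=(45,36,46,84) this gives the det-97 law.
Hence e(P,Q) = e(P',Q')^{29} where 29 = 87^{-1} mod 97.
7-bit Miller (1100001) on E'/F_{229248236377883} with a'=25016919290233, b'=147825149418225: accumulate tangent/chord ratios at Q'+S and P'+S'.
The quotient is 80293207955529 + 195454306019132*t + 161354267252363*t^2.
Thus e_{97}(P,Q) = 192456003890021 + 172288275266800*t + 221102252062313*t^2.

192456003890021 + 172288275266800*t + 221102252062313*t^2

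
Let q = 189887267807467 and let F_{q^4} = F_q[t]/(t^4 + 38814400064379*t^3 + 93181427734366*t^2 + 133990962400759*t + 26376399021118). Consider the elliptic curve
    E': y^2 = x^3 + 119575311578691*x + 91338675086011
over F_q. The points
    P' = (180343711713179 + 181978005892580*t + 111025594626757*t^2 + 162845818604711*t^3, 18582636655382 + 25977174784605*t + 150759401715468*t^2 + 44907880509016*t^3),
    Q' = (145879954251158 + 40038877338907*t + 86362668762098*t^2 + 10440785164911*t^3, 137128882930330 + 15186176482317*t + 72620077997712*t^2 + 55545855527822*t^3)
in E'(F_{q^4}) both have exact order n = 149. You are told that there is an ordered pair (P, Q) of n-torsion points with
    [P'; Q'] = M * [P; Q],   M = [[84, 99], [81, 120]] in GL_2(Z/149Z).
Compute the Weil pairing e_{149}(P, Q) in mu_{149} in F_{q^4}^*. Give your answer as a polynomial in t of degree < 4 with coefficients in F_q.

e_{149} is bilinear + alternating on E[149], so e_{149}(84*P + 99*Q, 81*P + 120*Q) = e_{149}(P,Q)^(84*120-99*81).
Hence e(P,Q) = e(P',Q')^{143} where 143 = 124^{-1} mod 149.
n = 149 = (10010101)_2 (8 bits, wt 4); accumulate f_{149,P'}(Q'+S)/f_{149,P'}(S) along the 7-step ladder.
e_{149}(P',Q') = 155045486895918 + 41022500438488*t + 18495483697536*t^2 + 173751242737967*t^3.
Thus e_{149}(P,Q) = 26626606421437 + 16411348731916*t + 143590618521390*t^2 + 160623840622116*t^3.

26626606421437 + 16411348731916*t + 143590618521390*t^2 + 160623840622116*t^3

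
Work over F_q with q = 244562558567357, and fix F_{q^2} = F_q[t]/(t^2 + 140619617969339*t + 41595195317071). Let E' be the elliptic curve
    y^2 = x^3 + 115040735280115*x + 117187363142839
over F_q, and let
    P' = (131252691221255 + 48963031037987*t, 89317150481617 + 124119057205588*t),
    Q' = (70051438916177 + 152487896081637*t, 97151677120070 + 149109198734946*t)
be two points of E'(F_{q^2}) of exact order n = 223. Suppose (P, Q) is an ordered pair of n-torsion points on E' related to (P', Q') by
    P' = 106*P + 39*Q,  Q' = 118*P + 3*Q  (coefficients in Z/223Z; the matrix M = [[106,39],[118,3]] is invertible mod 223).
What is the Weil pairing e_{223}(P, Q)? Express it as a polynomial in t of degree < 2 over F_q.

Alternating bilinearity on E[223] (values in mu_{223} in F_{244562558567357^2}) gives e(P',Q') = e(P,Q)^det(M).
det(M) mod 223 = 176; its inverse in (Z/223)^* is 204 (check: 176*204 mod 223 = 1).
Build f_{223,P'} and f_{223,Q'} via the 8-bit ladder of 223=11011111_2; evaluate at shifted divisors; quotient in F_{244562558567357^2}.
Result: e(P',Q') = 196501813678047 + 138627991478160*t.
Thus e_{223}(P,Q) = 139145690417027 + 190423471498895*t.

139145690417027 + 190423471498895*t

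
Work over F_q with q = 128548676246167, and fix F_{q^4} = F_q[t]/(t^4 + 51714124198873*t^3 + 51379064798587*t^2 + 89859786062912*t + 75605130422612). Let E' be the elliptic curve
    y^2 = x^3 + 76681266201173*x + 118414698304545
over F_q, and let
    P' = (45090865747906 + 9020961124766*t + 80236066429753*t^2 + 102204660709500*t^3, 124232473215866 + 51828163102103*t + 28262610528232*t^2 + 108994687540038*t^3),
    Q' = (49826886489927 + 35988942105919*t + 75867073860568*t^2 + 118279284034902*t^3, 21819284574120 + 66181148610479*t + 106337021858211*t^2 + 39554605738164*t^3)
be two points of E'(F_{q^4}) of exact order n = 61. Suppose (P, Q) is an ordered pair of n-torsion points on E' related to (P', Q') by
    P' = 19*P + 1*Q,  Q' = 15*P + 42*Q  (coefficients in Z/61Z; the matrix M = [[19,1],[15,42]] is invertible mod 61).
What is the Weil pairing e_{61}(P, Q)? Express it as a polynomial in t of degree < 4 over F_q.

59167849583594 + 65395573419354*t + 47356949101309*t^2 + 49299286358576*t^3

The 61-Weil pairing on E[61] over F_{128548676246167} is alternating-bilinear: e_{61}(P',Q') = e_{61}(P,Q)^det(M).
det(M) mod 61 = 51; its inverse in (Z/61)^* is 6 (check: 51*6 mod 61 = 1).
6-bit Miller (111101) on E'/F_{128548676246167} with a'=76681266201173, b'=118414698304545: accumulate tangent/chord ratios at Q'+S and P'+S'.
Result: e(P',Q') = 76156288101093 + 26585489462249*t + 35253977253507*t^2 + 117684894847656*t^3.
Finally e_{61}(P,Q) = 59167849583594 + 65395573419354*t + 47356949101309*t^2 + 49299286358576*t^3.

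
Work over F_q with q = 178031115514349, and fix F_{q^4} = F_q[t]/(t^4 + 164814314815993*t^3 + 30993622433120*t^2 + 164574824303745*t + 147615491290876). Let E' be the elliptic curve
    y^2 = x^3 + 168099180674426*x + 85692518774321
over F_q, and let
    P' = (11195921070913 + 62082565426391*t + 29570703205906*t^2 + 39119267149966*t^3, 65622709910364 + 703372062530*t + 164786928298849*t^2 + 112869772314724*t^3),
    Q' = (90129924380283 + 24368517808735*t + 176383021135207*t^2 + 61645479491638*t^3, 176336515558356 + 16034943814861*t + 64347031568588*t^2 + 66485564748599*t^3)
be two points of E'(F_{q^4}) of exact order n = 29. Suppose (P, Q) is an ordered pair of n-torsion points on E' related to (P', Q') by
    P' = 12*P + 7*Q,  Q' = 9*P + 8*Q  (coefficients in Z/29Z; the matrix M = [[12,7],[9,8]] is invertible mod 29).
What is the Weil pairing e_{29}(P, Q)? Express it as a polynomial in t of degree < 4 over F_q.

65540781589339 + 47119972241833*t + 120976333306066*t^2 + 160974435049444*t^3

Since e_{29}(P,P)=e_{29}(Q,Q)=1 and e_{29}(Q,P)=e_{29}(P,Q)^{-1}, expanding e_{29}(12*P + 7*Q,9*P + 8*Q) leaves e(P,Q)^det(M).
det(M) mod 29 = 4; its inverse in (Z/29)^* is 22 (check: 4*22 mod 29 = 1).
Double-and-add over 11101: 5-1 doublings, 4-1 additions; each step l_{T,T}/v_{2T} or l_{T,P'}/v at Q'+S for random S.
So e_{29}(P',Q') = 17627356097271 + 12265272201395*t + 82681908671318*t^2 + 91829946884571*t^3.
(17627356097271 + 12265272201395*t + 82681908671318*t^2 + 91829946884571*t^3)^{22} mod (178031115514349,f) = 65540781589339 + 47119972241833*t + 120976333306066*t^2 + 160974435049444*t^3.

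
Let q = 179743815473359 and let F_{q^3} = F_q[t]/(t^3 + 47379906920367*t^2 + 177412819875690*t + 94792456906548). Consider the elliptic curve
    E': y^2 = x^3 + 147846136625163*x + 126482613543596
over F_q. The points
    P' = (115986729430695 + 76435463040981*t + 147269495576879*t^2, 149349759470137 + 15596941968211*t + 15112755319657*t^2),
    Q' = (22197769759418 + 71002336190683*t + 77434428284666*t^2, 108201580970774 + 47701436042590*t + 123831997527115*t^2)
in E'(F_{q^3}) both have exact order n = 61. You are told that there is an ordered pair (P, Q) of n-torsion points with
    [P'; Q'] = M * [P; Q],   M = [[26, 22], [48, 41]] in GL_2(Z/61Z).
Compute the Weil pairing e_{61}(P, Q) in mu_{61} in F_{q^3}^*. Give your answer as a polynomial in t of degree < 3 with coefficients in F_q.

143986306134411 + 106292641227236*t + 152160176687545*t^2

Alternating bilinearity on E[61] (values in mu_{61} in F_{179743815473359^3}) gives e(P',Q') = e(P,Q)^det(M).
Hence e(P,Q) = e(P',Q')^{55} where 55 = 10^{-1} mod 61.
Run Miller on y^2=x^3+147846136625163*x+126482613543596 over F_{179743815473359}: ladder 111101 (6 bits); e = f_P(D_Q)/f_Q(D_P).
Miller gives e_{61}(P',Q') = 22576713151384 + 157065135751590*t + 8189444707974*t^2 in F_{179743815473359^3}.
Thus e_{61}(P,Q) = 143986306134411 + 106292641227236*t + 152160176687545*t^2.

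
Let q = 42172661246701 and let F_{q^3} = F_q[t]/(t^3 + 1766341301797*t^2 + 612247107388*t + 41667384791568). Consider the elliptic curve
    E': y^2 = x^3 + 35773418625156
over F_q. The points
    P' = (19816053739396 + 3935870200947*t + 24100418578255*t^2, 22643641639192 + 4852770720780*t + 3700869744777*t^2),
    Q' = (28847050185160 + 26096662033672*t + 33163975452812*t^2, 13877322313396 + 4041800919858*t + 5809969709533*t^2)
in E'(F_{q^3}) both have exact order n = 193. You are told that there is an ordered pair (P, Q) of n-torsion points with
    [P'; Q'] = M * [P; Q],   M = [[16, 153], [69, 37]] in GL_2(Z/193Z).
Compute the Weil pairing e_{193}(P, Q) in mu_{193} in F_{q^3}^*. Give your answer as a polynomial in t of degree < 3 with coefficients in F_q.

e_{193} is bilinear + alternating on E[193], so e_{193}(16*P + 153*Q, 69*P + 37*Q) = e_{193}(P,Q)^(16*37-153*69).
det M = 16*37 - 153*69 = -9965 = 71 (mod 193); 71^{-1} = 87 (mod 193).
8-bit Miller (11000001) on E'/F_{42172661246701} with a'=0, b'=35773418625156: accumulate tangent/chord ratios at Q'+S and P'+S'.
So e_{193}(P',Q') = 342868429222 + 35574053169749*t + 12787472161950*t^2.
e_{193}(P,Q) = (342868429222 + 35574053169749*t + 12787472161950*t^2)^{87} = 13081773366902 + 6339224403*t + 12564816730222*t^2.

13081773366902 + 6339224403*t + 12564816730222*t^2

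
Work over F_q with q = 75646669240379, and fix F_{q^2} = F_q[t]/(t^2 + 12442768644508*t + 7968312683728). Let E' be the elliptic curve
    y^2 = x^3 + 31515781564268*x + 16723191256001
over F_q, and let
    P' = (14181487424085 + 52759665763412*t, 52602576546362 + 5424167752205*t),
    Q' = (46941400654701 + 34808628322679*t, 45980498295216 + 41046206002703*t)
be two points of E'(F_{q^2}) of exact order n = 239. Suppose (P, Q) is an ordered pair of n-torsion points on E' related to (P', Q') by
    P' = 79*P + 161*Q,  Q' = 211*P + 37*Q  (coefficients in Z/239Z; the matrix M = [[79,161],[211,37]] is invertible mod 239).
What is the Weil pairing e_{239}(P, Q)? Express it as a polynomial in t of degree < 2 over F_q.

36754954165610 + 43447886252435*t

e_{239} is bilinear + alternating on E[239], so e_{239}(79*P + 161*Q, 211*P + 37*Q) = e_{239}(P,Q)^(79*37-161*211).
Hence e(P,Q) = e(P',Q')^{163} where 163 = 22^{-1} mod 239.
Double-and-add over 11101111: 8-1 doublings, 7-1 additions; each step l_{T,T}/v_{2T} or l_{T,P'}/v at Q'+S for random S.
So e_{239}(P',Q') = 61672748195246 + 4955910326562*t.
Hence e(P,Q) = 36754954165610 + 43447886252435*t in F_{75646669240379^2}^*.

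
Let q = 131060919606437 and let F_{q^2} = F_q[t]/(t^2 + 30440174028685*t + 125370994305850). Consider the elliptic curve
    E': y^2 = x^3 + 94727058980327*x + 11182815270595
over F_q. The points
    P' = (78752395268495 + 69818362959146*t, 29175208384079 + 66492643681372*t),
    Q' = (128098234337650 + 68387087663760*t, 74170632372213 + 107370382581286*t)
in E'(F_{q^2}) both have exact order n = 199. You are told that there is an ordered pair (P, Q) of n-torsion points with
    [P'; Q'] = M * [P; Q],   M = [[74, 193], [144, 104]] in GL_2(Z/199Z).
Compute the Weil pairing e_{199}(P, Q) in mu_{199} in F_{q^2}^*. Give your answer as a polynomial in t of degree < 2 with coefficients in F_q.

e_{199} is bilinear + alternating on E[199], so e_{199}(74*P + 193*Q, 144*P + 104*Q) = e_{199}(P,Q)^(74*104-193*144).
So e_{199}(P,Q) = e_{199}(P',Q')^{133}, since 3*133 = 1 mod 199.
Double-and-add over 11000111: 8-1 doublings, 5-1 additions; each step l_{T,T}/v_{2T} or l_{T,P'}/v at Q'+S for random S.
e_{199}(P',Q') = 20207357333374 + 49492809645290*t.
Finally e_{199}(P,Q) = 21762277335821 + 51669673586191*t.

21762277335821 + 51669673586191*t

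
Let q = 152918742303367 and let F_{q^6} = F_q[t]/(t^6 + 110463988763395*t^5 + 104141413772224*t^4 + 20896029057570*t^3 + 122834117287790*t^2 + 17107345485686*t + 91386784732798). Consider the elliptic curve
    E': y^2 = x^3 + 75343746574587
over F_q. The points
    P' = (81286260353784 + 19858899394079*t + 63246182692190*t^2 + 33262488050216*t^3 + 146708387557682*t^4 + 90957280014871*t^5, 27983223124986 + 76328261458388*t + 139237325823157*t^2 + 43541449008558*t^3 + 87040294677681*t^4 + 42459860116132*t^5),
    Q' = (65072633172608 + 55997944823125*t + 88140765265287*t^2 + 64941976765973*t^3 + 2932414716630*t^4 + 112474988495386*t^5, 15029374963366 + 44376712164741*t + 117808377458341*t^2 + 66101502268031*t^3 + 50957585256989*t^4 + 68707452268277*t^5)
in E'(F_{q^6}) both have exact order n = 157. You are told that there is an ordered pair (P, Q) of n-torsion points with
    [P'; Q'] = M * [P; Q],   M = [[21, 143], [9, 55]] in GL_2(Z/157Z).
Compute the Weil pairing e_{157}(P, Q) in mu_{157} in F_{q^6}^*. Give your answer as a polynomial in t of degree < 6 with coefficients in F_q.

e_{157}(aP+bQ,cP+dQ) = e_{157}(P,Q)^(ad-bc); with (a,b,c,d)=(21,143,9,55) this gives the det-157 law.
det(M) mod 157 = 25; its inverse in (Z/157)^* is 44 (check: 25*44 mod 157 = 1).
8-bit Miller (10011101) on E'/F_{152918742303367} with a'=0, b'=75343746574587: accumulate tangent/chord ratios at Q'+S and P'+S'.
The quotient is 81165443520173 + 104070916946280*t + 117318963299164*t^2 + 93109631525202*t^3 + 104971818343760*t^4 + 77766216067033*t^5.
Hence e(P,Q) = 2549370702450 + 142167398179253*t + 12404312877287*t^2 + 51608673859479*t^3 + 53105807113950*t^4 + 210117238264*t^5 in F_{152918742303367^6}^*.

2549370702450 + 142167398179253*t + 12404312877287*t^2 + 51608673859479*t^3 + 53105807113950*t^4 + 210117238264*t^5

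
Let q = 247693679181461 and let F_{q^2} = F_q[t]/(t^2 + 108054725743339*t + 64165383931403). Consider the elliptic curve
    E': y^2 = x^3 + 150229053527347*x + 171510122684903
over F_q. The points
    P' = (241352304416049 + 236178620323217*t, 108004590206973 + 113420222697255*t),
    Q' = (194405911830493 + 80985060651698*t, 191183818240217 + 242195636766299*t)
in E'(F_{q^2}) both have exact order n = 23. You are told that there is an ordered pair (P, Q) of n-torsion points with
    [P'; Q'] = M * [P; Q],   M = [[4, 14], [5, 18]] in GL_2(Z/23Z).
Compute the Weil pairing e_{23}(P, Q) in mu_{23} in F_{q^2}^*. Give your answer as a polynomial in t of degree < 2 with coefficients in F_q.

203742131666523 + 199531361099140*t

Under M = [[4,14],[5,18]] in GL_2(Z/23), e_{23}(P',Q') = e_{23}(P,Q)^(4*18-14*5 mod 23).
det M = 4*18 - 14*5 = 2 = 2 (mod 23); 2^{-1} = 12 (mod 23).
Run Miller on y^2=x^3+150229053527347*x+171510122684903 over F_{247693679181461}: ladder 10111 (5 bits); e = f_P(D_Q)/f_Q(D_P).
So e_{23}(P',Q') = 80080011867905 + 74895440644979*t.
Thus e_{23}(P,Q) = 203742131666523 + 199531361099140*t.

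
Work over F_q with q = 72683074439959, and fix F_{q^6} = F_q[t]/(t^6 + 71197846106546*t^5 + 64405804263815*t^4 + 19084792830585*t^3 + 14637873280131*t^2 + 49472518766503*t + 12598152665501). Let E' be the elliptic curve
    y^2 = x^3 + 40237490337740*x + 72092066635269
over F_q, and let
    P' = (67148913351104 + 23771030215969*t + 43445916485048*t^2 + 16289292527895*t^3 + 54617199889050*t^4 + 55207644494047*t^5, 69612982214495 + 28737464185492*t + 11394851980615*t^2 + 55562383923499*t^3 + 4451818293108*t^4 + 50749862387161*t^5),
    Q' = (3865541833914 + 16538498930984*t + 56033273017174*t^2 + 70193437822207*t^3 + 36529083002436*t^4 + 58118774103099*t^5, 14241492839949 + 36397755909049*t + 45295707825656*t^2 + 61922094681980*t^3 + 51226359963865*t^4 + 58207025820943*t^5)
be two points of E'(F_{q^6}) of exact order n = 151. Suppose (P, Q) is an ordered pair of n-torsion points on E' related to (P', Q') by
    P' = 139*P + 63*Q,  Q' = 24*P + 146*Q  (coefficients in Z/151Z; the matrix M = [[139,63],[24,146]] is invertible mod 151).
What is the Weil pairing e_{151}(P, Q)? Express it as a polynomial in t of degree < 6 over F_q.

45453800496916 + 68510592135147*t + 58640372530473*t^2 + 16902716925777*t^3 + 18360832963708*t^4 + 10887415936191*t^5

Under M = [[139,63],[24,146]] in GL_2(Z/151), e_{151}(P',Q') = e_{151}(P,Q)^(139*146-63*24 mod 151).
Inverting 58 mod 151: 138. Thus e_{151}(P,Q) = e(P',Q')^{138}.
Run Miller on y^2=x^3+40237490337740*x+72092066635269 over F_{72683074439959}: ladder 10010111 (8 bits); e = f_P(D_Q)/f_Q(D_P).
The quotient is 10821102739504 + 62626158533967*t + 24052762207846*t^2 + 31340042413821*t^3 + 61506465952943*t^4 + 51550971457260*t^5.
Finally e_{151}(P,Q) = 45453800496916 + 68510592135147*t + 58640372530473*t^2 + 16902716925777*t^3 + 18360832963708*t^4 + 10887415936191*t^5.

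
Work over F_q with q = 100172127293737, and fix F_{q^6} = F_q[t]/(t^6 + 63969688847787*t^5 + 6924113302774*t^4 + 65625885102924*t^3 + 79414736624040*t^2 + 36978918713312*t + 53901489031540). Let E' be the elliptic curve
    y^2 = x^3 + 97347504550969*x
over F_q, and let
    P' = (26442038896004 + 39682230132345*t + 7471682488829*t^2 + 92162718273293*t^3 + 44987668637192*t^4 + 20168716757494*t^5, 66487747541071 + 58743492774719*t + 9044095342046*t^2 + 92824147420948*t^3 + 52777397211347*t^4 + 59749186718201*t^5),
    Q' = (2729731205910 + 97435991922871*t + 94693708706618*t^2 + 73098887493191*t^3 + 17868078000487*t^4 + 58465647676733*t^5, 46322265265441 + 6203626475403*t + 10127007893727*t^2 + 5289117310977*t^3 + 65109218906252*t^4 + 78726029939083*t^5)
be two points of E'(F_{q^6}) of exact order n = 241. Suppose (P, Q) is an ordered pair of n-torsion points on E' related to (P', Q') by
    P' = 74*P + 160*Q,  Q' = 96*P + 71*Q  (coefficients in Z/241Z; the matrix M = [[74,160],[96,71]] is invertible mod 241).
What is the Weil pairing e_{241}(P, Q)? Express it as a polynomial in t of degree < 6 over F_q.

1155361223804 + 17300299146675*t + 10472477328630*t^2 + 88924581701321*t^3 + 14751230846949*t^4 + 10852209036939*t^5

e_{241} is bilinear + alternating on E[241], so e_{241}(74*P + 160*Q, 96*P + 71*Q) = e_{241}(P,Q)^(74*71-160*96).
Inverting 16 mod 241: 226. Thus e_{241}(P,Q) = e(P',Q')^{226}.
Build f_{241,P'} and f_{241,Q'} via the 8-bit ladder of 241=11110001_2; evaluate at shifted divisors; quotient in F_{100172127293737^6}.
Miller gives e_{241}(P',Q') = 47887803093055 + 86208753055688*t + 32487527199537*t^2 + 64134644506401*t^3 + 90850358600671*t^4 + 43837070167321*t^5 in F_{100172127293737^6}.
e_{241}(P,Q) = (47887803093055 + 86208753055688*t + 32487527199537*t^2 + 64134644506401*t^3 + 90850358600671*t^4 + 43837070167321*t^5)^{226} = 1155361223804 + 17300299146675*t + 10472477328630*t^2 + 88924581701321*t^3 + 14751230846949*t^4 + 10852209036939*t^5.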